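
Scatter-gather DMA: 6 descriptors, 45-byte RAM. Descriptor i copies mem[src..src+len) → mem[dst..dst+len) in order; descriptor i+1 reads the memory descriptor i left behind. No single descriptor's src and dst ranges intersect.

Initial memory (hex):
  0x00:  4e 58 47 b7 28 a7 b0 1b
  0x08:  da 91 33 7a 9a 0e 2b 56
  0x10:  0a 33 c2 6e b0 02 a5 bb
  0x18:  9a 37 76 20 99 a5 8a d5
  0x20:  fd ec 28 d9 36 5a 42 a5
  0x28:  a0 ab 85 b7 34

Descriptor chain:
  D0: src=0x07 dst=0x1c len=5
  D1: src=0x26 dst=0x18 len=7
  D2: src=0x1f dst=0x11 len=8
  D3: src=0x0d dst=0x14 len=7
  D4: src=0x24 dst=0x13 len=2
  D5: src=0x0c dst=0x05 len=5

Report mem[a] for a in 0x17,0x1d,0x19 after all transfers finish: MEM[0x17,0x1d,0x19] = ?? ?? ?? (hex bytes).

MEM[0x17,0x1d,0x19] = 0a b7 7a

D0: mem[0x1c..0x20] <- [1b da 91 33 7a]
D1: mem[0x18..0x1e] <- [42 a5 a0 ab 85 b7 34]
D2: mem[0x11..0x18] <- [33 7a ec 28 d9 36 5a 42]
D3: mem[0x14..0x1a] <- [0e 2b 56 0a 33 7a ec]
D4: mem[0x13..0x14] <- [36 5a]
D5: mem[0x05..0x09] <- [9a 0e 2b 56 0a]
query mem[0x17]=0x0a, mem[0x1d]=0xb7, mem[0x19]=0x7a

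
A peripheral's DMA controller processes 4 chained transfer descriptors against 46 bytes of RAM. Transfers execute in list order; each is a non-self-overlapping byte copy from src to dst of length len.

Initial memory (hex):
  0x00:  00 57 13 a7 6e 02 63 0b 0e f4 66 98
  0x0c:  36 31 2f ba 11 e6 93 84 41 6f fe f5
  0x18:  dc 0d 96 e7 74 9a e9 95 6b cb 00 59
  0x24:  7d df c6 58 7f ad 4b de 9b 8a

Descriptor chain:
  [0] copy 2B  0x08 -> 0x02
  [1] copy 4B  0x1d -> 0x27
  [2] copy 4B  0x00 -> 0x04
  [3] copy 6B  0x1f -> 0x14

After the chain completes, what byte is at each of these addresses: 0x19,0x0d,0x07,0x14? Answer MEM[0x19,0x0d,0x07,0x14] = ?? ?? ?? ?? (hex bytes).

MEM[0x19,0x0d,0x07,0x14] = 7d 31 f4 95

D0: mem[0x02..0x03] <- [0e f4]
D1: mem[0x27..0x2a] <- [9a e9 95 6b]
D2: mem[0x04..0x07] <- [00 57 0e f4]
D3: mem[0x14..0x19] <- [95 6b cb 00 59 7d]
query mem[0x19]=0x7d, mem[0x0d]=0x31, mem[0x07]=0xf4, mem[0x14]=0x95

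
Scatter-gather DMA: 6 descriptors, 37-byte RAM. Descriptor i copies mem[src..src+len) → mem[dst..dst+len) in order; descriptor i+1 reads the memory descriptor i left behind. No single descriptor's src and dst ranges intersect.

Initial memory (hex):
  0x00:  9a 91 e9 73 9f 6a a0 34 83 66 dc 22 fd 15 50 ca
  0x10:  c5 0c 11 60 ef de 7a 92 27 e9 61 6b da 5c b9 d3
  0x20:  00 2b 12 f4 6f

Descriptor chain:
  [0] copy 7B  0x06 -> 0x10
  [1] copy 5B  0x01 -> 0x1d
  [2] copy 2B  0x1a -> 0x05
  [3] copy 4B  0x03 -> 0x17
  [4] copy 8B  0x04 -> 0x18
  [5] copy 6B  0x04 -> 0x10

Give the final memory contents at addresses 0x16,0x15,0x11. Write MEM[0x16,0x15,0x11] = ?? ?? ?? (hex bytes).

[0] 0x06->0x10 len=7 : a0 34 83 66 dc 22 fd
[1] 0x01->0x1d len=5 : 91 e9 73 9f 6a
[2] 0x1a->0x05 len=2 : 61 6b
[3] 0x03->0x17 len=4 : 73 9f 61 6b
[4] 0x04->0x18 len=8 : 9f 61 6b 34 83 66 dc 22
[5] 0x04->0x10 len=6 : 9f 61 6b 34 83 66
query mem[0x16]=0xfd, mem[0x15]=0x66, mem[0x11]=0x61

MEM[0x16,0x15,0x11] = fd 66 61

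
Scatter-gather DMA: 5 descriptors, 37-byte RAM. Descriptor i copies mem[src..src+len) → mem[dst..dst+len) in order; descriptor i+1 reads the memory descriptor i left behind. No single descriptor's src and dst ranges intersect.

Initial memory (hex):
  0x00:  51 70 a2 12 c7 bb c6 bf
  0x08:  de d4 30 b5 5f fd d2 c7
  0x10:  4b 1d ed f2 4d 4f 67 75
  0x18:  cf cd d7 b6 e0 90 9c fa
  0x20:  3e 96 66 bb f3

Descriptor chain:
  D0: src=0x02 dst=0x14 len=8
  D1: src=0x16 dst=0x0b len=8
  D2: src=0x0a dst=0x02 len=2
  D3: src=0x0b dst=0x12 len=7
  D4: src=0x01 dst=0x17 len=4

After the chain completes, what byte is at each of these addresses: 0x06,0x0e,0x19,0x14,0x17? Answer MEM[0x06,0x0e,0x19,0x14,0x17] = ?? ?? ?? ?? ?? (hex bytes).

[0] 0x02->0x14 len=8 : a2 12 c7 bb c6 bf de d4
[1] 0x16->0x0b len=8 : c7 bb c6 bf de d4 e0 90
[2] 0x0a->0x02 len=2 : 30 c7
[3] 0x0b->0x12 len=7 : c7 bb c6 bf de d4 e0
[4] 0x01->0x17 len=4 : 70 30 c7 c7
query mem[0x06]=0xc6, mem[0x0e]=0xbf, mem[0x19]=0xc7, mem[0x14]=0xc6, mem[0x17]=0x70

MEM[0x06,0x0e,0x19,0x14,0x17] = c6 bf c7 c6 70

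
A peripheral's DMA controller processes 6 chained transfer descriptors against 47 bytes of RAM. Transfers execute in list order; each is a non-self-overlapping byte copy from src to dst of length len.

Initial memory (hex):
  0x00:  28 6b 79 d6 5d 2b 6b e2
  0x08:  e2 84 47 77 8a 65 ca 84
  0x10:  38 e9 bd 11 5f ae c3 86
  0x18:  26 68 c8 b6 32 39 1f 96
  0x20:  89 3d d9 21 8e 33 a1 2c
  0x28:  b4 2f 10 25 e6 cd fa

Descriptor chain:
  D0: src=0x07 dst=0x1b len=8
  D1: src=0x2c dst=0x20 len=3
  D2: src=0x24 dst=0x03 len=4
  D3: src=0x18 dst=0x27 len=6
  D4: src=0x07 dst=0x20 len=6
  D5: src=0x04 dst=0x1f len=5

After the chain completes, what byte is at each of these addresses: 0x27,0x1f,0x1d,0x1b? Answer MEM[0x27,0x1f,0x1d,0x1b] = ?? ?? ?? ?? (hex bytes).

[0] 0x07->0x1b len=8 : e2 e2 84 47 77 8a 65 ca
[1] 0x2c->0x20 len=3 : e6 cd fa
[2] 0x24->0x03 len=4 : 8e 33 a1 2c
[3] 0x18->0x27 len=6 : 26 68 c8 e2 e2 84
[4] 0x07->0x20 len=6 : e2 e2 84 47 77 8a
[5] 0x04->0x1f len=5 : 33 a1 2c e2 e2
query mem[0x27]=0x26, mem[0x1f]=0x33, mem[0x1d]=0x84, mem[0x1b]=0xe2

MEM[0x27,0x1f,0x1d,0x1b] = 26 33 84 e2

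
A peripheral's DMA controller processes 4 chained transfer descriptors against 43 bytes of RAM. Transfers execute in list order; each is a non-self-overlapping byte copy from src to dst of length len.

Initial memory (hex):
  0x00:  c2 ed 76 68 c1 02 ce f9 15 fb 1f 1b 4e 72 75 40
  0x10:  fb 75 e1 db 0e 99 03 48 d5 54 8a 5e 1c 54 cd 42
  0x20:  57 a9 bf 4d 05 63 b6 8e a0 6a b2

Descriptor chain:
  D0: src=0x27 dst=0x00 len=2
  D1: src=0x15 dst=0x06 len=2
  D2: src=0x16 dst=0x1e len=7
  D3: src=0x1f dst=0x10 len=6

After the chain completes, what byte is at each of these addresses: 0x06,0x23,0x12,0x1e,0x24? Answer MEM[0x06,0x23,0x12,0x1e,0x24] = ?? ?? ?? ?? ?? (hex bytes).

MEM[0x06,0x23,0x12,0x1e,0x24] = 99 5e 54 03 1c

  after D0: wrote 2B at 0x00 = 8ea0
  after D1: wrote 2B at 0x06 = 9903
  after D2: wrote 7B at 0x1e = 0348d5548a5e1c
  after D3: wrote 6B at 0x10 = 48d5548a5e1c
query mem[0x06]=0x99, mem[0x23]=0x5e, mem[0x12]=0x54, mem[0x1e]=0x03, mem[0x24]=0x1c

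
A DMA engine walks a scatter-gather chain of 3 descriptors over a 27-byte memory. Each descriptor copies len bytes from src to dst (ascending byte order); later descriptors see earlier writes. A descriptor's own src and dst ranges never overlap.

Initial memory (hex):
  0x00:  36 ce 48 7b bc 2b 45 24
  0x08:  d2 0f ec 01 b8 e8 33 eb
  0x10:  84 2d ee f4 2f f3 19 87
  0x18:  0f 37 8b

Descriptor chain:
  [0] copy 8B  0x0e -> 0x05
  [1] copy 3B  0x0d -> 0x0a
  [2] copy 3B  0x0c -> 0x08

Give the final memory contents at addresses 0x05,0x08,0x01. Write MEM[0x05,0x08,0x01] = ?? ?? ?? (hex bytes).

MEM[0x05,0x08,0x01] = 33 eb ce

D0: mem[0x05..0x0c] <- [33 eb 84 2d ee f4 2f f3]
D1: mem[0x0a..0x0c] <- [e8 33 eb]
D2: mem[0x08..0x0a] <- [eb e8 33]
query mem[0x05]=0x33, mem[0x08]=0xeb, mem[0x01]=0xce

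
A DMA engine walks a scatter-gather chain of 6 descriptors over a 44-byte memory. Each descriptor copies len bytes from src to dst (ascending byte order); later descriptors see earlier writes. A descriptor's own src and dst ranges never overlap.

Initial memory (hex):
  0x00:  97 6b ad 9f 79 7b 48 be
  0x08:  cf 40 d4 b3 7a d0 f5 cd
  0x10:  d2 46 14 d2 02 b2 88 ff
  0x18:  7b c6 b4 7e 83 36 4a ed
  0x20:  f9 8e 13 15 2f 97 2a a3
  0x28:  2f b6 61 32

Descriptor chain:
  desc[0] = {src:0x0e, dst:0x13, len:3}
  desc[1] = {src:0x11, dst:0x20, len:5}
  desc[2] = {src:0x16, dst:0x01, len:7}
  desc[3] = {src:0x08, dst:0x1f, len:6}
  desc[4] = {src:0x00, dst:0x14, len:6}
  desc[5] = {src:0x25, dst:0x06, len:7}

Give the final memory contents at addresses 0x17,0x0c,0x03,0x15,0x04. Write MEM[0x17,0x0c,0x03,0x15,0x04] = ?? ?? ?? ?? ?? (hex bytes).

#0 dst[0x13+3] := {0xf5,0xcd,0xd2}
#1 dst[0x20+5] := {0x46,0x14,0xf5,0xcd,0xd2}
#2 dst[0x01+7] := {0x88,0xff,0x7b,0xc6,0xb4,0x7e,0x83}
#3 dst[0x1f+6] := {0xcf,0x40,0xd4,0xb3,0x7a,0xd0}
#4 dst[0x14+6] := {0x97,0x88,0xff,0x7b,0xc6,0xb4}
#5 dst[0x06+7] := {0x97,0x2a,0xa3,0x2f,0xb6,0x61,0x32}
query mem[0x17]=0x7b, mem[0x0c]=0x32, mem[0x03]=0x7b, mem[0x15]=0x88, mem[0x04]=0xc6

MEM[0x17,0x0c,0x03,0x15,0x04] = 7b 32 7b 88 c6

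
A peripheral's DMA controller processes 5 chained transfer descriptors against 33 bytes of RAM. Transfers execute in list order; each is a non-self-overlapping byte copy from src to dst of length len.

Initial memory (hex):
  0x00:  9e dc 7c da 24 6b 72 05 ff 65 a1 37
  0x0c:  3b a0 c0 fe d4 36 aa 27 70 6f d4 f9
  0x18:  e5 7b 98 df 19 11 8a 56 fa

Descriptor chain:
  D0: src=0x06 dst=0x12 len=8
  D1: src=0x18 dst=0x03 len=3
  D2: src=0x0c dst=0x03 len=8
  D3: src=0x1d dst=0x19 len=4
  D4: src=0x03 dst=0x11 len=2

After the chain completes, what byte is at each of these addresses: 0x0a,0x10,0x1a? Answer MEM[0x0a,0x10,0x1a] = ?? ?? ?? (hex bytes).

MEM[0x0a,0x10,0x1a] = 05 d4 8a

D0: mem[0x12..0x19] <- [72 05 ff 65 a1 37 3b a0]
D1: mem[0x03..0x05] <- [3b a0 98]
D2: mem[0x03..0x0a] <- [3b a0 c0 fe d4 36 72 05]
D3: mem[0x19..0x1c] <- [11 8a 56 fa]
D4: mem[0x11..0x12] <- [3b a0]
query mem[0x0a]=0x05, mem[0x10]=0xd4, mem[0x1a]=0x8a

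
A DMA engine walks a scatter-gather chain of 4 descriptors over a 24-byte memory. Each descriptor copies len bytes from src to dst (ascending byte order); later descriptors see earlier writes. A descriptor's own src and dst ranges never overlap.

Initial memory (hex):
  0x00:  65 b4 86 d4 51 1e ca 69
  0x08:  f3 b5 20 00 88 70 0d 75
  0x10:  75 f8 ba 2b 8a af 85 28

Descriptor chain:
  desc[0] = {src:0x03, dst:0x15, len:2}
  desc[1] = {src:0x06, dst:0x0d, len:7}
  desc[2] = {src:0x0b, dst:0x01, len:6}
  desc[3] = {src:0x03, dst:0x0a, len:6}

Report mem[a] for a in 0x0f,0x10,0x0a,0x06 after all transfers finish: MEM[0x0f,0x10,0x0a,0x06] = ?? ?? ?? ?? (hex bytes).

  after D0: wrote 2B at 0x15 = d451
  after D1: wrote 7B at 0x0d = ca69f3b5200088
  after D2: wrote 6B at 0x01 = 0088ca69f3b5
  after D3: wrote 6B at 0x0a = ca69f3b569f3
query mem[0x0f]=0xf3, mem[0x10]=0xb5, mem[0x0a]=0xca, mem[0x06]=0xb5

MEM[0x0f,0x10,0x0a,0x06] = f3 b5 ca b5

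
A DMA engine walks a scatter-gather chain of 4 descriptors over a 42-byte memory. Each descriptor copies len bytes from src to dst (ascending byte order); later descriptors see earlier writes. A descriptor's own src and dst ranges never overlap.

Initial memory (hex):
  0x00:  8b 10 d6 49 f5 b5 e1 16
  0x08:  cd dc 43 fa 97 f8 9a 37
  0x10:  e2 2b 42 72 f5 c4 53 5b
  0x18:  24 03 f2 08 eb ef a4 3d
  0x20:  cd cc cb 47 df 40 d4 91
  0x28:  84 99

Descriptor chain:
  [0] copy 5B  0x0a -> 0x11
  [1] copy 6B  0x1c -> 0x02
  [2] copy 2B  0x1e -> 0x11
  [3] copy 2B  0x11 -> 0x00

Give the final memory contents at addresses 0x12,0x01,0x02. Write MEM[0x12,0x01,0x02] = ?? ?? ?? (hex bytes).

[0] 0x0a->0x11 len=5 : 43 fa 97 f8 9a
[1] 0x1c->0x02 len=6 : eb ef a4 3d cd cc
[2] 0x1e->0x11 len=2 : a4 3d
[3] 0x11->0x00 len=2 : a4 3d
query mem[0x12]=0x3d, mem[0x01]=0x3d, mem[0x02]=0xeb

MEM[0x12,0x01,0x02] = 3d 3d eb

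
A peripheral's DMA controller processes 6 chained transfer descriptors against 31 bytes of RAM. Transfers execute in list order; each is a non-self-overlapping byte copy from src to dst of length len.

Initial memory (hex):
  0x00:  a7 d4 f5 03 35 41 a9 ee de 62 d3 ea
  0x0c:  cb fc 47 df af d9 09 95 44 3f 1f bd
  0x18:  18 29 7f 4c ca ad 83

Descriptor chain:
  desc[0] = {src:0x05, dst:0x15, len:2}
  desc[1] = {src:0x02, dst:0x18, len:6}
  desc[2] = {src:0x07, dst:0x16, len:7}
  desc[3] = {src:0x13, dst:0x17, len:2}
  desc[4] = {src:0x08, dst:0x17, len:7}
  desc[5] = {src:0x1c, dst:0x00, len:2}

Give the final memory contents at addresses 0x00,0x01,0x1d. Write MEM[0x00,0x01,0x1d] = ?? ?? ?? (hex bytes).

MEM[0x00,0x01,0x1d] = fc 47 47

D0: mem[0x15..0x16] <- [41 a9]
D1: mem[0x18..0x1d] <- [f5 03 35 41 a9 ee]
D2: mem[0x16..0x1c] <- [ee de 62 d3 ea cb fc]
D3: mem[0x17..0x18] <- [95 44]
D4: mem[0x17..0x1d] <- [de 62 d3 ea cb fc 47]
D5: mem[0x00..0x01] <- [fc 47]
query mem[0x00]=0xfc, mem[0x01]=0x47, mem[0x1d]=0x47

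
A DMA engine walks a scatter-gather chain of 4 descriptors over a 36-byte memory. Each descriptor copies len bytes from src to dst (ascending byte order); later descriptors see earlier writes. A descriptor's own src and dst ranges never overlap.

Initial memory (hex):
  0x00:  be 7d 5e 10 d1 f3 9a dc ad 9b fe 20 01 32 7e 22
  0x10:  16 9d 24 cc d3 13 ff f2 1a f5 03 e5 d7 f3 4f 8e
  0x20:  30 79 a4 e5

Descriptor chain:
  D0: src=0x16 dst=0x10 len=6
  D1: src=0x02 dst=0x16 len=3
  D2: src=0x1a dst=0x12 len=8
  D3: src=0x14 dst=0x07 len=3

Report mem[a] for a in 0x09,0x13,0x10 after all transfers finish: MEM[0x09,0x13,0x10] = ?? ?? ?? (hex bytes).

D0: mem[0x10..0x15] <- [ff f2 1a f5 03 e5]
D1: mem[0x16..0x18] <- [5e 10 d1]
D2: mem[0x12..0x19] <- [03 e5 d7 f3 4f 8e 30 79]
D3: mem[0x07..0x09] <- [d7 f3 4f]
query mem[0x09]=0x4f, mem[0x13]=0xe5, mem[0x10]=0xff

MEM[0x09,0x13,0x10] = 4f e5 ff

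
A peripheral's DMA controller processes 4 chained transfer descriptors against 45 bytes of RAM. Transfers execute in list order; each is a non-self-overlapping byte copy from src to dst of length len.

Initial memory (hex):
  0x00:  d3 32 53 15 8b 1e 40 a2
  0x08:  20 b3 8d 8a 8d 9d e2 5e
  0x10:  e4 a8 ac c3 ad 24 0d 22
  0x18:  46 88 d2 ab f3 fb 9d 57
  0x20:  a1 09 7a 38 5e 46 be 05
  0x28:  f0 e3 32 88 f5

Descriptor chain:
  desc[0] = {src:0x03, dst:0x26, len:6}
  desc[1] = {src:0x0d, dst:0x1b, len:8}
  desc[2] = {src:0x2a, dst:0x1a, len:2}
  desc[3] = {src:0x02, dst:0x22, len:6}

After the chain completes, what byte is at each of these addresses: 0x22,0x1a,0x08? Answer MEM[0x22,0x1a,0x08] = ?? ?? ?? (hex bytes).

[0] 0x03->0x26 len=6 : 15 8b 1e 40 a2 20
[1] 0x0d->0x1b len=8 : 9d e2 5e e4 a8 ac c3 ad
[2] 0x2a->0x1a len=2 : a2 20
[3] 0x02->0x22 len=6 : 53 15 8b 1e 40 a2
query mem[0x22]=0x53, mem[0x1a]=0xa2, mem[0x08]=0x20

MEM[0x22,0x1a,0x08] = 53 a2 20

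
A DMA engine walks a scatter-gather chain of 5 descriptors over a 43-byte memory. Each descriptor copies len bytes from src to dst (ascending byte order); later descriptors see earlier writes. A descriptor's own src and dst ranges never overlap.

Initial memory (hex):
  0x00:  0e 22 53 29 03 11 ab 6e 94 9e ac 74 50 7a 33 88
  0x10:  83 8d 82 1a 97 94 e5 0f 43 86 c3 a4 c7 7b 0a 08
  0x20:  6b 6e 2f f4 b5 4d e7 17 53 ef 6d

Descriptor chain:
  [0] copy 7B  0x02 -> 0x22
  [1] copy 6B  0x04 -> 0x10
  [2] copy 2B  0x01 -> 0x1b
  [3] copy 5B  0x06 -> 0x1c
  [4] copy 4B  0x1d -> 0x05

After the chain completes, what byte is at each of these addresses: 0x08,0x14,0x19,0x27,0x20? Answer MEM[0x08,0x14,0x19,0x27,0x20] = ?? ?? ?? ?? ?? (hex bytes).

  after D0: wrote 7B at 0x22 = 53290311ab6e94
  after D1: wrote 6B at 0x10 = 0311ab6e949e
  after D2: wrote 2B at 0x1b = 2253
  after D3: wrote 5B at 0x1c = ab6e949eac
  after D4: wrote 4B at 0x05 = 6e949eac
query mem[0x08]=0xac, mem[0x14]=0x94, mem[0x19]=0x86, mem[0x27]=0x6e, mem[0x20]=0xac

MEM[0x08,0x14,0x19,0x27,0x20] = ac 94 86 6e ac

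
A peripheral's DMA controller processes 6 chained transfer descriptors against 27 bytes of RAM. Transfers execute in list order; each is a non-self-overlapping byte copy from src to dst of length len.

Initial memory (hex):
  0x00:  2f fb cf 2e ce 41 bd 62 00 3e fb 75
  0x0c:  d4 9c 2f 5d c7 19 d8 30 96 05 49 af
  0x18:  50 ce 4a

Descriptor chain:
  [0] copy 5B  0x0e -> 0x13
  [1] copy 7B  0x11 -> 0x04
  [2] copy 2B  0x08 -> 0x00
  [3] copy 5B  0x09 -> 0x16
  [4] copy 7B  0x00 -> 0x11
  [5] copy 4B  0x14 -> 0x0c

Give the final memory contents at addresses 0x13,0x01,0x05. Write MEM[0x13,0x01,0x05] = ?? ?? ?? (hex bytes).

D0: mem[0x13..0x17] <- [2f 5d c7 19 d8]
D1: mem[0x04..0x0a] <- [19 d8 2f 5d c7 19 d8]
D2: mem[0x00..0x01] <- [c7 19]
D3: mem[0x16..0x1a] <- [19 d8 75 d4 9c]
D4: mem[0x11..0x17] <- [c7 19 cf 2e 19 d8 2f]
D5: mem[0x0c..0x0f] <- [2e 19 d8 2f]
query mem[0x13]=0xcf, mem[0x01]=0x19, mem[0x05]=0xd8

MEM[0x13,0x01,0x05] = cf 19 d8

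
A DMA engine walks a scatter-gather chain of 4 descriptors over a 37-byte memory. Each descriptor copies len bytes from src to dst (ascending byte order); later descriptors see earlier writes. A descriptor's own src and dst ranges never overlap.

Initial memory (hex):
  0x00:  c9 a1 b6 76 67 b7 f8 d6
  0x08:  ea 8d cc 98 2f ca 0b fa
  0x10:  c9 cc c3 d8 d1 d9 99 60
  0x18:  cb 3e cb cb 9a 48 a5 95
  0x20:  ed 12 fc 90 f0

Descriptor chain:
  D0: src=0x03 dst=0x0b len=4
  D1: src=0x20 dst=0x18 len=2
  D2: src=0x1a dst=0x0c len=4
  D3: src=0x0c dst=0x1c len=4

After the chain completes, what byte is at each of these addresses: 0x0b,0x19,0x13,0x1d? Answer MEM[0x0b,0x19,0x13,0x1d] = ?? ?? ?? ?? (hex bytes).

MEM[0x0b,0x19,0x13,0x1d] = 76 12 d8 cb

#0 dst[0x0b+4] := {0x76,0x67,0xb7,0xf8}
#1 dst[0x18+2] := {0xed,0x12}
#2 dst[0x0c+4] := {0xcb,0xcb,0x9a,0x48}
#3 dst[0x1c+4] := {0xcb,0xcb,0x9a,0x48}
query mem[0x0b]=0x76, mem[0x19]=0x12, mem[0x13]=0xd8, mem[0x1d]=0xcb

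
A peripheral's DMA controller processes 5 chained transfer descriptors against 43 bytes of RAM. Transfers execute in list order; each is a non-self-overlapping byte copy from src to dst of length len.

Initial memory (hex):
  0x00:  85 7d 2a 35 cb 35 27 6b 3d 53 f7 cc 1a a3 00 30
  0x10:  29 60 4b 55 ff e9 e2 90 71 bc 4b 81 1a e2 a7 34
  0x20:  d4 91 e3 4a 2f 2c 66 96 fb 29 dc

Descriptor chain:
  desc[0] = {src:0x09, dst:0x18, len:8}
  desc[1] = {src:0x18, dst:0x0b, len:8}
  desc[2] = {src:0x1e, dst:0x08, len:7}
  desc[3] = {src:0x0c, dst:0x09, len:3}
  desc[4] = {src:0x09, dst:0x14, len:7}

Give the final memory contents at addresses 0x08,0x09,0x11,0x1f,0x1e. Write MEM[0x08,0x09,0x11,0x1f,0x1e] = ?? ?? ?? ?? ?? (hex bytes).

[0] 0x09->0x18 len=8 : 53 f7 cc 1a a3 00 30 29
[1] 0x18->0x0b len=8 : 53 f7 cc 1a a3 00 30 29
[2] 0x1e->0x08 len=7 : 30 29 d4 91 e3 4a 2f
[3] 0x0c->0x09 len=3 : e3 4a 2f
[4] 0x09->0x14 len=7 : e3 4a 2f e3 4a 2f a3
query mem[0x08]=0x30, mem[0x09]=0xe3, mem[0x11]=0x30, mem[0x1f]=0x29, mem[0x1e]=0x30

MEM[0x08,0x09,0x11,0x1f,0x1e] = 30 e3 30 29 30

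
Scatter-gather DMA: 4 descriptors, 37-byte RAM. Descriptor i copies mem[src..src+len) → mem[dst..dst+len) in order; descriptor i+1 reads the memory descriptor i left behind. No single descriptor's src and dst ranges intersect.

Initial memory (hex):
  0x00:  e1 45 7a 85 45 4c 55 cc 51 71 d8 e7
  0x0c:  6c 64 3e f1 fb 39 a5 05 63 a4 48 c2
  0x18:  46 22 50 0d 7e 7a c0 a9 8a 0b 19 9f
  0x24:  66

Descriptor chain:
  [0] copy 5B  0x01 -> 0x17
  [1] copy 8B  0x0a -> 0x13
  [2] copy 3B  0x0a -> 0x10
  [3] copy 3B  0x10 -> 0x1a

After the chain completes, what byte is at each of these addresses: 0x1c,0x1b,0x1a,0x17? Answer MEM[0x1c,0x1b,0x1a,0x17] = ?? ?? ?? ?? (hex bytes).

#0 dst[0x17+5] := {0x45,0x7a,0x85,0x45,0x4c}
#1 dst[0x13+8] := {0xd8,0xe7,0x6c,0x64,0x3e,0xf1,0xfb,0x39}
#2 dst[0x10+3] := {0xd8,0xe7,0x6c}
#3 dst[0x1a+3] := {0xd8,0xe7,0x6c}
query mem[0x1c]=0x6c, mem[0x1b]=0xe7, mem[0x1a]=0xd8, mem[0x17]=0x3e

MEM[0x1c,0x1b,0x1a,0x17] = 6c e7 d8 3e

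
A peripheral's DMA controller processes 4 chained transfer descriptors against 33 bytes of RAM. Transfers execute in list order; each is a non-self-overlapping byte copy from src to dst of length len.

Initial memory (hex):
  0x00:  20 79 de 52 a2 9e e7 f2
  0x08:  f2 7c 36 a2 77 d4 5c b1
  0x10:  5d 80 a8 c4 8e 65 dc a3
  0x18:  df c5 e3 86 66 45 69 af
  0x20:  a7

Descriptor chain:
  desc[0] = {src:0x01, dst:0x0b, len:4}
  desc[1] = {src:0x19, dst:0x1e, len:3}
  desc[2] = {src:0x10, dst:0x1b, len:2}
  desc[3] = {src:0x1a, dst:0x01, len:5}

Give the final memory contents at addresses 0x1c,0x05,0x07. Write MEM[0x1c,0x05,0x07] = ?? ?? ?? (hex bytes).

MEM[0x1c,0x05,0x07] = 80 c5 f2

#0 dst[0x0b+4] := {0x79,0xde,0x52,0xa2}
#1 dst[0x1e+3] := {0xc5,0xe3,0x86}
#2 dst[0x1b+2] := {0x5d,0x80}
#3 dst[0x01+5] := {0xe3,0x5d,0x80,0x45,0xc5}
query mem[0x1c]=0x80, mem[0x05]=0xc5, mem[0x07]=0xf2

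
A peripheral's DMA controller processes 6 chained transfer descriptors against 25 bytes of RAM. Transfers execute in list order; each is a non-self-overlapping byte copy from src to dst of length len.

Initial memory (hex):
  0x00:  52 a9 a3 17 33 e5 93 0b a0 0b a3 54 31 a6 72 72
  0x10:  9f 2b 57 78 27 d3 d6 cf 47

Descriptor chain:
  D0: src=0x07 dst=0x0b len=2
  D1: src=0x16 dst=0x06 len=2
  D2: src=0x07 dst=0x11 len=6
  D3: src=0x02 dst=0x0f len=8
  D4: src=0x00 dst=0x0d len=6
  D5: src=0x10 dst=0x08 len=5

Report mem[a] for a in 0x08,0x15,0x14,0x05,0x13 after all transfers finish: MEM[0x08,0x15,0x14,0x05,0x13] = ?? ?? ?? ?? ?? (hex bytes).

MEM[0x08,0x15,0x14,0x05,0x13] = 17 a0 cf e5 d6

#0 dst[0x0b+2] := {0x0b,0xa0}
#1 dst[0x06+2] := {0xd6,0xcf}
#2 dst[0x11+6] := {0xcf,0xa0,0x0b,0xa3,0x0b,0xa0}
#3 dst[0x0f+8] := {0xa3,0x17,0x33,0xe5,0xd6,0xcf,0xa0,0x0b}
#4 dst[0x0d+6] := {0x52,0xa9,0xa3,0x17,0x33,0xe5}
#5 dst[0x08+5] := {0x17,0x33,0xe5,0xd6,0xcf}
query mem[0x08]=0x17, mem[0x15]=0xa0, mem[0x14]=0xcf, mem[0x05]=0xe5, mem[0x13]=0xd6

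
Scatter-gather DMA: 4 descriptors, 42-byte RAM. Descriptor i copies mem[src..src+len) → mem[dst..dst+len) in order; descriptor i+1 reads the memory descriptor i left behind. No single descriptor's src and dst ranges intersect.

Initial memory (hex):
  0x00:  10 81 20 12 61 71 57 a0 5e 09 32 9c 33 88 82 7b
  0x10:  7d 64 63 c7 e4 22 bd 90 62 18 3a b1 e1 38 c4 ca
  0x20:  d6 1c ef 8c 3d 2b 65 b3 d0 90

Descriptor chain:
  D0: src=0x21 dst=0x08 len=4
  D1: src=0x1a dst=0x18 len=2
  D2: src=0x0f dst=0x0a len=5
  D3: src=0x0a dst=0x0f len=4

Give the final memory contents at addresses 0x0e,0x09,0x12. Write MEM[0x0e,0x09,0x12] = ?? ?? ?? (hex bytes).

MEM[0x0e,0x09,0x12] = c7 ef 63

  after D0: wrote 4B at 0x08 = 1cef8c3d
  after D1: wrote 2B at 0x18 = 3ab1
  after D2: wrote 5B at 0x0a = 7b7d6463c7
  after D3: wrote 4B at 0x0f = 7b7d6463
query mem[0x0e]=0xc7, mem[0x09]=0xef, mem[0x12]=0x63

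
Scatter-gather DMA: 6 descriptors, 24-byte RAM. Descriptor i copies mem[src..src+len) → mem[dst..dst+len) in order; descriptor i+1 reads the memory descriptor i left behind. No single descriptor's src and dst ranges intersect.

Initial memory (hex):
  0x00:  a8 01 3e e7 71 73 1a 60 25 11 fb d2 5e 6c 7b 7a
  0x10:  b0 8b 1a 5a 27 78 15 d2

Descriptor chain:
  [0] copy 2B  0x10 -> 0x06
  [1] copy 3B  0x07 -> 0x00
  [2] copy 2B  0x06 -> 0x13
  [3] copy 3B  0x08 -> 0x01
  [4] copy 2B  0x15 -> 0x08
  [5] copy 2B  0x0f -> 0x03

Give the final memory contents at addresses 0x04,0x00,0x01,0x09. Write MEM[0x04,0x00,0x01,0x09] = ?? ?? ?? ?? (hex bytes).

#0 dst[0x06+2] := {0xb0,0x8b}
#1 dst[0x00+3] := {0x8b,0x25,0x11}
#2 dst[0x13+2] := {0xb0,0x8b}
#3 dst[0x01+3] := {0x25,0x11,0xfb}
#4 dst[0x08+2] := {0x78,0x15}
#5 dst[0x03+2] := {0x7a,0xb0}
query mem[0x04]=0xb0, mem[0x00]=0x8b, mem[0x01]=0x25, mem[0x09]=0x15

MEM[0x04,0x00,0x01,0x09] = b0 8b 25 15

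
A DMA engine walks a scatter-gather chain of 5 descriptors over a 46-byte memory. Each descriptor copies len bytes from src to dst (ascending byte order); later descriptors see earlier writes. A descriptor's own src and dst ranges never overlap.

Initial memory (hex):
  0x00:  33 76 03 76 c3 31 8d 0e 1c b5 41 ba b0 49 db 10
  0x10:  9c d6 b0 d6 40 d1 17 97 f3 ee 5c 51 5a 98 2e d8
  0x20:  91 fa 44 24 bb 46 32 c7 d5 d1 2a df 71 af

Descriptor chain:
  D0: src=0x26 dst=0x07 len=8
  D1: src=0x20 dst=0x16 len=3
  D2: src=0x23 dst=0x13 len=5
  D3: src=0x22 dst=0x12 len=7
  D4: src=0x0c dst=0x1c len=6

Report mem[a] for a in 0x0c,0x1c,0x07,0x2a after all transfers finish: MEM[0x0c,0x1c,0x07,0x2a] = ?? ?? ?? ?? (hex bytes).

MEM[0x0c,0x1c,0x07,0x2a] = df df 32 2a

  after D0: wrote 8B at 0x07 = 32c7d5d12adf71af
  after D1: wrote 3B at 0x16 = 91fa44
  after D2: wrote 5B at 0x13 = 24bb4632c7
  after D3: wrote 7B at 0x12 = 4424bb4632c7d5
  after D4: wrote 6B at 0x1c = df71af109cd6
query mem[0x0c]=0xdf, mem[0x1c]=0xdf, mem[0x07]=0x32, mem[0x2a]=0x2a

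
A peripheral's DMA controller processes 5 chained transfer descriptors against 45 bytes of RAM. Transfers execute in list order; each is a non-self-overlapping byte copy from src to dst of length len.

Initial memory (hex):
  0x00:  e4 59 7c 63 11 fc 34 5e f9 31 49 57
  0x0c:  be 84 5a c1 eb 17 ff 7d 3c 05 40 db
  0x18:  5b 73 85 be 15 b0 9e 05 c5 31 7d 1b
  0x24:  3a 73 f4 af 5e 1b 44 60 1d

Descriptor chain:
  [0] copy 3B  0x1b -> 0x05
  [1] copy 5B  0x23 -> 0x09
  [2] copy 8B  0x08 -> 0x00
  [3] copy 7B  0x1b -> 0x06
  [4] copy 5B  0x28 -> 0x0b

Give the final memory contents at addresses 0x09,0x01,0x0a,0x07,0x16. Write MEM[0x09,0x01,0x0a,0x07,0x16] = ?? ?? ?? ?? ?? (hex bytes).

MEM[0x09,0x01,0x0a,0x07,0x16] = 9e 1b 05 15 40

#0 dst[0x05+3] := {0xbe,0x15,0xb0}
#1 dst[0x09+5] := {0x1b,0x3a,0x73,0xf4,0xaf}
#2 dst[0x00+8] := {0xf9,0x1b,0x3a,0x73,0xf4,0xaf,0x5a,0xc1}
#3 dst[0x06+7] := {0xbe,0x15,0xb0,0x9e,0x05,0xc5,0x31}
#4 dst[0x0b+5] := {0x5e,0x1b,0x44,0x60,0x1d}
query mem[0x09]=0x9e, mem[0x01]=0x1b, mem[0x0a]=0x05, mem[0x07]=0x15, mem[0x16]=0x40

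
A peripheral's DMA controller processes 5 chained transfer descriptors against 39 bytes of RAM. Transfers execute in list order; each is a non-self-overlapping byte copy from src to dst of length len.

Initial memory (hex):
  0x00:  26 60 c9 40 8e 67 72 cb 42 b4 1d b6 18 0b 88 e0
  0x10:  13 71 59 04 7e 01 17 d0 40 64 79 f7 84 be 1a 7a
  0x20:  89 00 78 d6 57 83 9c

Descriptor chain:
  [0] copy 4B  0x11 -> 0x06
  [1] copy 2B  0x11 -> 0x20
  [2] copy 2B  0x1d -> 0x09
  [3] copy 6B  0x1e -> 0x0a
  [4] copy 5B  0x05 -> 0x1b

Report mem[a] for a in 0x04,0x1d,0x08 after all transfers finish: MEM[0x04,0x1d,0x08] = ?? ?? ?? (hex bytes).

MEM[0x04,0x1d,0x08] = 8e 59 04

D0: mem[0x06..0x09] <- [71 59 04 7e]
D1: mem[0x20..0x21] <- [71 59]
D2: mem[0x09..0x0a] <- [be 1a]
D3: mem[0x0a..0x0f] <- [1a 7a 71 59 78 d6]
D4: mem[0x1b..0x1f] <- [67 71 59 04 be]
query mem[0x04]=0x8e, mem[0x1d]=0x59, mem[0x08]=0x04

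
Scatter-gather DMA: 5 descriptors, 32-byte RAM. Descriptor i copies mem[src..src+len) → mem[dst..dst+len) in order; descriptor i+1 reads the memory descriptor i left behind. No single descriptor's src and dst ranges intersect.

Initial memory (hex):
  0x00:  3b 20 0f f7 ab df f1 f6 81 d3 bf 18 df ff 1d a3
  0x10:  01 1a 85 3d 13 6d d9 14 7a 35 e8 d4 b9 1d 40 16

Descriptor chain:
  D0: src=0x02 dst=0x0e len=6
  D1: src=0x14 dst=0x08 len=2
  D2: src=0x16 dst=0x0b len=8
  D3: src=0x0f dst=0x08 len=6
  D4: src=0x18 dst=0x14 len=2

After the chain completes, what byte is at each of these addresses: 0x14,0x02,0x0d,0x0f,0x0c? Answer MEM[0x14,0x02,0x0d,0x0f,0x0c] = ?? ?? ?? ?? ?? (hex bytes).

MEM[0x14,0x02,0x0d,0x0f,0x0c] = 7a 0f 13 e8 f6

#0 dst[0x0e+6] := {0x0f,0xf7,0xab,0xdf,0xf1,0xf6}
#1 dst[0x08+2] := {0x13,0x6d}
#2 dst[0x0b+8] := {0xd9,0x14,0x7a,0x35,0xe8,0xd4,0xb9,0x1d}
#3 dst[0x08+6] := {0xe8,0xd4,0xb9,0x1d,0xf6,0x13}
#4 dst[0x14+2] := {0x7a,0x35}
query mem[0x14]=0x7a, mem[0x02]=0x0f, mem[0x0d]=0x13, mem[0x0f]=0xe8, mem[0x0c]=0xf6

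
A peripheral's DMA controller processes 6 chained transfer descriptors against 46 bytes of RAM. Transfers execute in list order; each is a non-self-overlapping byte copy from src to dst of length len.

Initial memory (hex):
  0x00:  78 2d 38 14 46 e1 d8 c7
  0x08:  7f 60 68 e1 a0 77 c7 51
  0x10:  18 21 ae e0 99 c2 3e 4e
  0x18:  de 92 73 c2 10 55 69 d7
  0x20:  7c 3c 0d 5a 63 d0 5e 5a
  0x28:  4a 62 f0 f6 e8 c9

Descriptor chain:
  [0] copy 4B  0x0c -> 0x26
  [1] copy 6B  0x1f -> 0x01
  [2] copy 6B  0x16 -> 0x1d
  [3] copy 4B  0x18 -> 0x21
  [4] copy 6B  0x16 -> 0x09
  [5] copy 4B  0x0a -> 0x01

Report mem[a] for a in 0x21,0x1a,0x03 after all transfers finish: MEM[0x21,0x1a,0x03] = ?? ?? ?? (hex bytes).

  after D0: wrote 4B at 0x26 = a077c751
  after D1: wrote 6B at 0x01 = d77c3c0d5a63
  after D2: wrote 6B at 0x1d = 3e4ede9273c2
  after D3: wrote 4B at 0x21 = de9273c2
  after D4: wrote 6B at 0x09 = 3e4ede9273c2
  after D5: wrote 4B at 0x01 = 4ede9273
query mem[0x21]=0xde, mem[0x1a]=0x73, mem[0x03]=0x92

MEM[0x21,0x1a,0x03] = de 73 92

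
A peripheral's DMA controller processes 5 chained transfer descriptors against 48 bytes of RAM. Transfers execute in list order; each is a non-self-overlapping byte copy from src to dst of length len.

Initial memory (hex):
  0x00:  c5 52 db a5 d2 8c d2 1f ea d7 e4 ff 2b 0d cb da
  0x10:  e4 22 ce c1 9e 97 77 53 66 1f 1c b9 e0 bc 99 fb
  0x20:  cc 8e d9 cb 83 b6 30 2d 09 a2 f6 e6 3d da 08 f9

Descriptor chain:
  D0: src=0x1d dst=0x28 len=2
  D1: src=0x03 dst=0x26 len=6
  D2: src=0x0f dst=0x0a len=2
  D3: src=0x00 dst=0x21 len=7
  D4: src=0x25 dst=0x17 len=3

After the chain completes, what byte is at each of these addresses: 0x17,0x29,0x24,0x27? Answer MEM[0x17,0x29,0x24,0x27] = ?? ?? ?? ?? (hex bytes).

  after D0: wrote 2B at 0x28 = bc99
  after D1: wrote 6B at 0x26 = a5d28cd21fea
  after D2: wrote 2B at 0x0a = dae4
  after D3: wrote 7B at 0x21 = c552dba5d28cd2
  after D4: wrote 3B at 0x17 = d28cd2
query mem[0x17]=0xd2, mem[0x29]=0xd2, mem[0x24]=0xa5, mem[0x27]=0xd2

MEM[0x17,0x29,0x24,0x27] = d2 d2 a5 d2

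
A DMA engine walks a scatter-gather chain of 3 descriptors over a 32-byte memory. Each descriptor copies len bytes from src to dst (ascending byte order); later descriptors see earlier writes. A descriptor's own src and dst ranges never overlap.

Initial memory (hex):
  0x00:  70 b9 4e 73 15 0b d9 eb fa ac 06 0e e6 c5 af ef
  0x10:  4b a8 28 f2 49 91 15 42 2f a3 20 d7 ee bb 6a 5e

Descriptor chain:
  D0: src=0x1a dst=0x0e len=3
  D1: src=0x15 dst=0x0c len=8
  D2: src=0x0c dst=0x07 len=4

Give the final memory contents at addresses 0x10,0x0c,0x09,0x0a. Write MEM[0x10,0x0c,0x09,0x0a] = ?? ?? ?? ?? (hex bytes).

MEM[0x10,0x0c,0x09,0x0a] = a3 91 42 2f

[0] 0x1a->0x0e len=3 : 20 d7 ee
[1] 0x15->0x0c len=8 : 91 15 42 2f a3 20 d7 ee
[2] 0x0c->0x07 len=4 : 91 15 42 2f
query mem[0x10]=0xa3, mem[0x0c]=0x91, mem[0x09]=0x42, mem[0x0a]=0x2f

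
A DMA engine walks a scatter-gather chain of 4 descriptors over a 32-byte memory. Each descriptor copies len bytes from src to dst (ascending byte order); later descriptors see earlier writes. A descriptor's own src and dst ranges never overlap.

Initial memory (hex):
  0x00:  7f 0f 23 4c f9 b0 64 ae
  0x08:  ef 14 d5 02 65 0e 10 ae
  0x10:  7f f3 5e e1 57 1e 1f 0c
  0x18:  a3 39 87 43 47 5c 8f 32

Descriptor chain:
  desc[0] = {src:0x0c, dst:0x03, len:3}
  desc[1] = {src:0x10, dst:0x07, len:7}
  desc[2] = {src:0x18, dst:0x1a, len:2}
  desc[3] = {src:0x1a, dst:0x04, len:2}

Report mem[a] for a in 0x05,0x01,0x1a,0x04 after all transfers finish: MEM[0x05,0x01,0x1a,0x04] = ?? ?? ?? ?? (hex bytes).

MEM[0x05,0x01,0x1a,0x04] = 39 0f a3 a3

  after D0: wrote 3B at 0x03 = 650e10
  after D1: wrote 7B at 0x07 = 7ff35ee1571e1f
  after D2: wrote 2B at 0x1a = a339
  after D3: wrote 2B at 0x04 = a339
query mem[0x05]=0x39, mem[0x01]=0x0f, mem[0x1a]=0xa3, mem[0x04]=0xa3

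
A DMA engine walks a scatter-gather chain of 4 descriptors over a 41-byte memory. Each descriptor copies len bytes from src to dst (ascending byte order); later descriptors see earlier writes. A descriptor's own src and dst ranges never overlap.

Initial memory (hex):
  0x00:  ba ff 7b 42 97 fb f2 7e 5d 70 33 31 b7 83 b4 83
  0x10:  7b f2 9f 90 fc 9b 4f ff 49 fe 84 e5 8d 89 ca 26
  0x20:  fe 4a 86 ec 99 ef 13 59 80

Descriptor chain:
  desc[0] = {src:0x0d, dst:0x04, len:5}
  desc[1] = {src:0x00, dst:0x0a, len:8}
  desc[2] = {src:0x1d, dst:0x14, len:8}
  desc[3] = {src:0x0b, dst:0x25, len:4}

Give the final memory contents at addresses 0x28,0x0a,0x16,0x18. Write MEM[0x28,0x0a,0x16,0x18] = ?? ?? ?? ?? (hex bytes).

[0] 0x0d->0x04 len=5 : 83 b4 83 7b f2
[1] 0x00->0x0a len=8 : ba ff 7b 42 83 b4 83 7b
[2] 0x1d->0x14 len=8 : 89 ca 26 fe 4a 86 ec 99
[3] 0x0b->0x25 len=4 : ff 7b 42 83
query mem[0x28]=0x83, mem[0x0a]=0xba, mem[0x16]=0x26, mem[0x18]=0x4a

MEM[0x28,0x0a,0x16,0x18] = 83 ba 26 4a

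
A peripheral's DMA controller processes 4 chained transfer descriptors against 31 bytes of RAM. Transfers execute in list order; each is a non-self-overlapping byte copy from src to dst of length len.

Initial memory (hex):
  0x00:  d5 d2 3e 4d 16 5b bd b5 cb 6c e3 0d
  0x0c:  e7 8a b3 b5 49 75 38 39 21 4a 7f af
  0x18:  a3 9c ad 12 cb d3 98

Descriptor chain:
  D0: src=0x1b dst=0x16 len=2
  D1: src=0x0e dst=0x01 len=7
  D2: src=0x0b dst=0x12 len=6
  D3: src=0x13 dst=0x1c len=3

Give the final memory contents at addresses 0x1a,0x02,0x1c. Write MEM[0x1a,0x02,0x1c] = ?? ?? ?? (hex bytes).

  after D0: wrote 2B at 0x16 = 12cb
  after D1: wrote 7B at 0x01 = b3b54975383921
  after D2: wrote 6B at 0x12 = 0de78ab3b549
  after D3: wrote 3B at 0x1c = e78ab3
query mem[0x1a]=0xad, mem[0x02]=0xb5, mem[0x1c]=0xe7

MEM[0x1a,0x02,0x1c] = ad b5 e7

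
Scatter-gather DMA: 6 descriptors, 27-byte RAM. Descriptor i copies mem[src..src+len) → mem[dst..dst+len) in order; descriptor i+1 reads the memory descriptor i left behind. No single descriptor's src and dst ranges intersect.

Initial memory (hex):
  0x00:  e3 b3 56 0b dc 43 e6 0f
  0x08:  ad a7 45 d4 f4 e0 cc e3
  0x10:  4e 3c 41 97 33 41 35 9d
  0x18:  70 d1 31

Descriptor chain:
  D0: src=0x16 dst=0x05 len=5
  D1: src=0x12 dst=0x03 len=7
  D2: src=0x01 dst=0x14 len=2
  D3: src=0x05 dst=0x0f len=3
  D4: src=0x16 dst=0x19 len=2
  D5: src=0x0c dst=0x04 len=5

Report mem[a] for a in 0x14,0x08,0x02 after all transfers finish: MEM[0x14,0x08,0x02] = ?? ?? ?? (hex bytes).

MEM[0x14,0x08,0x02] = b3 41 56

  after D0: wrote 5B at 0x05 = 359d70d131
  after D1: wrote 7B at 0x03 = 41973341359d70
  after D2: wrote 2B at 0x14 = b356
  after D3: wrote 3B at 0x0f = 334135
  after D4: wrote 2B at 0x19 = 359d
  after D5: wrote 5B at 0x04 = f4e0cc3341
query mem[0x14]=0xb3, mem[0x08]=0x41, mem[0x02]=0x56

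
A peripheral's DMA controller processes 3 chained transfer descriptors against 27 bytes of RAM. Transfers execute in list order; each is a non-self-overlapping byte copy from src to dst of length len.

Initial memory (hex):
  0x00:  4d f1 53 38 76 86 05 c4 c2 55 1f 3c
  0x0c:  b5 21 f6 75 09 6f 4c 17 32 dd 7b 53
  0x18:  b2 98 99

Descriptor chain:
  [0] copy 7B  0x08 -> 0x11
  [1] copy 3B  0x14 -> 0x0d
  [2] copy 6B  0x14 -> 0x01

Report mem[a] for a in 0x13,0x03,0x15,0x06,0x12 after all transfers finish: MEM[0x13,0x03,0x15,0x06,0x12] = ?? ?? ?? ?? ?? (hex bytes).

[0] 0x08->0x11 len=7 : c2 55 1f 3c b5 21 f6
[1] 0x14->0x0d len=3 : 3c b5 21
[2] 0x14->0x01 len=6 : 3c b5 21 f6 b2 98
query mem[0x13]=0x1f, mem[0x03]=0x21, mem[0x15]=0xb5, mem[0x06]=0x98, mem[0x12]=0x55

MEM[0x13,0x03,0x15,0x06,0x12] = 1f 21 b5 98 55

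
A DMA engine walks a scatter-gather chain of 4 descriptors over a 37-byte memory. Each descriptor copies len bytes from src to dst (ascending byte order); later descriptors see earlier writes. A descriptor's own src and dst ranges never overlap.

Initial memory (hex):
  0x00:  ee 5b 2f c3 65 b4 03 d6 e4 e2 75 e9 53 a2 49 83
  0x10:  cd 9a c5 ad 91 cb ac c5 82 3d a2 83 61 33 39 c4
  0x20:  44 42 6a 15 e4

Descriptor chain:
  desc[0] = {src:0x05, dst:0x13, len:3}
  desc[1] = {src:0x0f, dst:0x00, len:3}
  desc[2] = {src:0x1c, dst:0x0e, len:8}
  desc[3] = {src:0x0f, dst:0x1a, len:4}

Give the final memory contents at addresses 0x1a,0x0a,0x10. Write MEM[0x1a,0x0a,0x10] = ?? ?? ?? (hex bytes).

MEM[0x1a,0x0a,0x10] = 33 75 39

[0] 0x05->0x13 len=3 : b4 03 d6
[1] 0x0f->0x00 len=3 : 83 cd 9a
[2] 0x1c->0x0e len=8 : 61 33 39 c4 44 42 6a 15
[3] 0x0f->0x1a len=4 : 33 39 c4 44
query mem[0x1a]=0x33, mem[0x0a]=0x75, mem[0x10]=0x39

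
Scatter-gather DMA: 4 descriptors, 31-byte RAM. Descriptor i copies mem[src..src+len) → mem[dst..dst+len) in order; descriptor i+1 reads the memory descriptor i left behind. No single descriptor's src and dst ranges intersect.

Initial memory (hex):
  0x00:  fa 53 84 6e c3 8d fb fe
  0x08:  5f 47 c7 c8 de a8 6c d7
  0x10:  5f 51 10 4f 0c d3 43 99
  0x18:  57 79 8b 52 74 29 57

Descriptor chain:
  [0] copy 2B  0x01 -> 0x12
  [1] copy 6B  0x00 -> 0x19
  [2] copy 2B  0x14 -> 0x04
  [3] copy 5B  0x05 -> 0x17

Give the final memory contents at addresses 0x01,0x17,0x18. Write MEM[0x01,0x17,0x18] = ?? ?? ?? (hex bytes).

[0] 0x01->0x12 len=2 : 53 84
[1] 0x00->0x19 len=6 : fa 53 84 6e c3 8d
[2] 0x14->0x04 len=2 : 0c d3
[3] 0x05->0x17 len=5 : d3 fb fe 5f 47
query mem[0x01]=0x53, mem[0x17]=0xd3, mem[0x18]=0xfb

MEM[0x01,0x17,0x18] = 53 d3 fb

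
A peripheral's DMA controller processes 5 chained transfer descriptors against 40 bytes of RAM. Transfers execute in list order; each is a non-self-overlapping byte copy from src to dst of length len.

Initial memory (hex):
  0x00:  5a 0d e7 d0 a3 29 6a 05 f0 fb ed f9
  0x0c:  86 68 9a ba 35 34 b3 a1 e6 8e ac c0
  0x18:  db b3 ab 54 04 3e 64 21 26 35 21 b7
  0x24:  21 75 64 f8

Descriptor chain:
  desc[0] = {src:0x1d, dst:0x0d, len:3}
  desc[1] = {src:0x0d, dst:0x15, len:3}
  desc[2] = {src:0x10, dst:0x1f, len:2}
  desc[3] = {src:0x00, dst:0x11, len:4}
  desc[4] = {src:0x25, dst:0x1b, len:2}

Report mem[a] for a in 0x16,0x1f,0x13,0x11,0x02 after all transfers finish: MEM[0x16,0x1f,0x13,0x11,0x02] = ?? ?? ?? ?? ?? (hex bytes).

MEM[0x16,0x1f,0x13,0x11,0x02] = 64 35 e7 5a e7

D0: mem[0x0d..0x0f] <- [3e 64 21]
D1: mem[0x15..0x17] <- [3e 64 21]
D2: mem[0x1f..0x20] <- [35 34]
D3: mem[0x11..0x14] <- [5a 0d e7 d0]
D4: mem[0x1b..0x1c] <- [75 64]
query mem[0x16]=0x64, mem[0x1f]=0x35, mem[0x13]=0xe7, mem[0x11]=0x5a, mem[0x02]=0xe7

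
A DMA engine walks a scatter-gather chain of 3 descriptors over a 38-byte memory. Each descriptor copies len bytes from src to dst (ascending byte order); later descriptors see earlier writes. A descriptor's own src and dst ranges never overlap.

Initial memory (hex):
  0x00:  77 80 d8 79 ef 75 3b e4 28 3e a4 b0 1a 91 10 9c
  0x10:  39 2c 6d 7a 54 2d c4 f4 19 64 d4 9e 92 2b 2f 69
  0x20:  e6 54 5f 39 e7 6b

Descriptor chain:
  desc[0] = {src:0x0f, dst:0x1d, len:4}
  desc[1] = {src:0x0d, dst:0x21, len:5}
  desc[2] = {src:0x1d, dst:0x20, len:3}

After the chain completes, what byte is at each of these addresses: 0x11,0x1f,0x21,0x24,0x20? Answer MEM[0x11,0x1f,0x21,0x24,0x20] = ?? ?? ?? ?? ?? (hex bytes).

MEM[0x11,0x1f,0x21,0x24,0x20] = 2c 2c 39 39 9c

  after D0: wrote 4B at 0x1d = 9c392c6d
  after D1: wrote 5B at 0x21 = 91109c392c
  after D2: wrote 3B at 0x20 = 9c392c
query mem[0x11]=0x2c, mem[0x1f]=0x2c, mem[0x21]=0x39, mem[0x24]=0x39, mem[0x20]=0x9c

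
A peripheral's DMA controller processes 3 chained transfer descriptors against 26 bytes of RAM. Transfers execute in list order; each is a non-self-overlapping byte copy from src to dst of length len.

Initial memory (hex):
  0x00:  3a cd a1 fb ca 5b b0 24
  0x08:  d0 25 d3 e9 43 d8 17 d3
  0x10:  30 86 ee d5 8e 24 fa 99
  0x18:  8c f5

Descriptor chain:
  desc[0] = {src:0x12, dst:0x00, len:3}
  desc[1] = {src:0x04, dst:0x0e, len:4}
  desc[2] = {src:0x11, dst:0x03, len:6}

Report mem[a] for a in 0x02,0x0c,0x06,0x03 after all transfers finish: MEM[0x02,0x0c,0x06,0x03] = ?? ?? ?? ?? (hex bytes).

  after D0: wrote 3B at 0x00 = eed58e
  after D1: wrote 4B at 0x0e = ca5bb024
  after D2: wrote 6B at 0x03 = 24eed58e24fa
query mem[0x02]=0x8e, mem[0x0c]=0x43, mem[0x06]=0x8e, mem[0x03]=0x24

MEM[0x02,0x0c,0x06,0x03] = 8e 43 8e 24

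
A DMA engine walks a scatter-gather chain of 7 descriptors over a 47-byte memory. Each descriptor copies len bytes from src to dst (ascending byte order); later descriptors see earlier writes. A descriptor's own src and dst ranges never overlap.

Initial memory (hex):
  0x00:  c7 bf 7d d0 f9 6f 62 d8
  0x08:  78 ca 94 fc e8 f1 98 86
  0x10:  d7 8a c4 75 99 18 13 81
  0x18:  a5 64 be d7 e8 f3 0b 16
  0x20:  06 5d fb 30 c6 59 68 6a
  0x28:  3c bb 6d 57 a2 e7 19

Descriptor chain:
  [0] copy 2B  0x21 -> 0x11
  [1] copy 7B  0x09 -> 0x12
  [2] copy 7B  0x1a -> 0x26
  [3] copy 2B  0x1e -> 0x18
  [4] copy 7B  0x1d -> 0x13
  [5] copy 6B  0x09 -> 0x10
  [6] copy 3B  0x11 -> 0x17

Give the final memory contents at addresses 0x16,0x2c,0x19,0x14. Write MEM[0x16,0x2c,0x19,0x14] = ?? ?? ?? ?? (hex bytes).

[0] 0x21->0x11 len=2 : 5d fb
[1] 0x09->0x12 len=7 : ca 94 fc e8 f1 98 86
[2] 0x1a->0x26 len=7 : be d7 e8 f3 0b 16 06
[3] 0x1e->0x18 len=2 : 0b 16
[4] 0x1d->0x13 len=7 : f3 0b 16 06 5d fb 30
[5] 0x09->0x10 len=6 : ca 94 fc e8 f1 98
[6] 0x11->0x17 len=3 : 94 fc e8
query mem[0x16]=0x06, mem[0x2c]=0x06, mem[0x19]=0xe8, mem[0x14]=0xf1

MEM[0x16,0x2c,0x19,0x14] = 06 06 e8 f1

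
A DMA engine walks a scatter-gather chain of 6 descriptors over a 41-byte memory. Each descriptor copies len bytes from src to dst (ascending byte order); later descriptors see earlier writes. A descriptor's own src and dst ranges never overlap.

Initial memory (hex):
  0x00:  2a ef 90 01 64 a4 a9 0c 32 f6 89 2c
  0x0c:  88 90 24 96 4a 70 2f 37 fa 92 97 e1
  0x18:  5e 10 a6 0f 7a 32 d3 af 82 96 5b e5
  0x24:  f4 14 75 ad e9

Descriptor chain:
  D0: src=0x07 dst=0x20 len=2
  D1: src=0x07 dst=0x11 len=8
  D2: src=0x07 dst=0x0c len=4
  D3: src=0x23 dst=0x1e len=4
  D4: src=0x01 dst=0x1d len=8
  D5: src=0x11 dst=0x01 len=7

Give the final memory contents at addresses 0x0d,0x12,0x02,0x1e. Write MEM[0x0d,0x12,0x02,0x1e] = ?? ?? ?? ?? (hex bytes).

MEM[0x0d,0x12,0x02,0x1e] = 32 32 32 90

D0: mem[0x20..0x21] <- [0c 32]
D1: mem[0x11..0x18] <- [0c 32 f6 89 2c 88 90 24]
D2: mem[0x0c..0x0f] <- [0c 32 f6 89]
D3: mem[0x1e..0x21] <- [e5 f4 14 75]
D4: mem[0x1d..0x24] <- [ef 90 01 64 a4 a9 0c 32]
D5: mem[0x01..0x07] <- [0c 32 f6 89 2c 88 90]
query mem[0x0d]=0x32, mem[0x12]=0x32, mem[0x02]=0x32, mem[0x1e]=0x90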